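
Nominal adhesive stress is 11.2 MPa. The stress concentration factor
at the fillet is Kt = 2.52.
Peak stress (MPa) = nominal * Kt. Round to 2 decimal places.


Peak = 11.2 * 2.52 = 28.22 MPa

28.22


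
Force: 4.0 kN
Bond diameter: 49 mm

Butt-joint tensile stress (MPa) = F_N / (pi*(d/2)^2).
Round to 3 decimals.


F_N = 4.0 * 1000 = 4000.0 N
A = pi*(24.5)^2 = 1885.7410 mm^2
stress = 4000.0 / 1885.7410 = 2.121 MPa

2.121


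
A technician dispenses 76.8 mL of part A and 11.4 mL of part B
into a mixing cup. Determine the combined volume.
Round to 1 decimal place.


Combined volume = 76.8 + 11.4
= 88.2 mL

88.2


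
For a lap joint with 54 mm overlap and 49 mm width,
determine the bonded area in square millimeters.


Area = 54 * 49 = 2646 mm^2

2646


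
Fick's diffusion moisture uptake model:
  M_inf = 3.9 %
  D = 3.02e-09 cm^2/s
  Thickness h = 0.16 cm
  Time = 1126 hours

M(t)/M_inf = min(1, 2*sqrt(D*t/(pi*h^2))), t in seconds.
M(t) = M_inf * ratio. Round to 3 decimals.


t_sec = 1126 * 3600 = 4053600
ratio = 2*sqrt(3.02e-09*4053600/(pi*0.16^2))
= min(1, 0.780295)
= 0.780295
M(t) = 3.9 * 0.780295 = 3.043 %

3.043


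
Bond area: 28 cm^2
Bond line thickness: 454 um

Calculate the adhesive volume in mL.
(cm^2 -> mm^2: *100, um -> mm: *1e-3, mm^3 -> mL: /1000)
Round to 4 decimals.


V = 28*100 * 454*1e-3 / 1000
= 1.2712 mL

1.2712


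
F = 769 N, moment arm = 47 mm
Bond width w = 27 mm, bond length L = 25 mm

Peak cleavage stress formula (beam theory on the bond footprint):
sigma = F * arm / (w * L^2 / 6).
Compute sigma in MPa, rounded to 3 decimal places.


sigma = (769 * 47) / (27 * 625 / 6)
= 36143 * 6 / 16875
= 216858 / 16875
= 12.851 MPa

12.851


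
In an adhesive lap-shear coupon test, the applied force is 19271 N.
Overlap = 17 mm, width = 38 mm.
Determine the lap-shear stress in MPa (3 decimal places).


stress = F / (overlap * width)
= 19271 / (17 * 38)
= 29.831 MPa

29.831


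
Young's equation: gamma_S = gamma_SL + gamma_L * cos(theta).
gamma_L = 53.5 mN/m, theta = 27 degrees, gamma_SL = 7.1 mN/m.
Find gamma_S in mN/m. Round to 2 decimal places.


cos(27 deg) = 0.891007
gamma_S = 7.1 + 53.5 * 0.891007
= 54.77 mN/m

54.77


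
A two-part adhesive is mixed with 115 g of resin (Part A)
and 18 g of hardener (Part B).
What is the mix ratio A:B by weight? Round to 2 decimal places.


Mix ratio = mass_A / mass_B
= 115 / 18
= 6.39

6.39


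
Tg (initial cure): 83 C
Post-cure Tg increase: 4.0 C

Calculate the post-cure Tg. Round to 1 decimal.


Post-cure Tg = 83 + 4.0 = 87.0 C

87.0


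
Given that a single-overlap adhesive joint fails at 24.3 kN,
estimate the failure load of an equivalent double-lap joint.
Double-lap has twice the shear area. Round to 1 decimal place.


Double-lap factor = 2
Expected load = 24.3 * 2 = 48.6 kN

48.6


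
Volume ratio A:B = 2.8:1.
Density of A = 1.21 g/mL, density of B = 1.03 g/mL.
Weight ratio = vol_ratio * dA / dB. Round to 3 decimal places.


Wt ratio = 2.8 * 1.21 / 1.03
= 3.289

3.289


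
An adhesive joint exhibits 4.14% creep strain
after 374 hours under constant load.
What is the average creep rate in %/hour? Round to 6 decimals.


Creep rate = strain / time
= 4.14 / 374
= 0.011070 %/h

0.011070


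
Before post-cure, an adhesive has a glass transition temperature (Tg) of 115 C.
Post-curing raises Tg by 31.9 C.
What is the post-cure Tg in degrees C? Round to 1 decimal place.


Tg_post = Tg_base + delta_Tg
= 115 + 31.9
= 146.9 C

146.9


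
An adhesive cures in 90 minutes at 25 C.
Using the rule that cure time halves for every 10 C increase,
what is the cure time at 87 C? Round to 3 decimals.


Factor = 2^((87 - 25) / 10) = 73.5167
Cure time = 90 / 73.5167
= 1.224 minutes

1.224


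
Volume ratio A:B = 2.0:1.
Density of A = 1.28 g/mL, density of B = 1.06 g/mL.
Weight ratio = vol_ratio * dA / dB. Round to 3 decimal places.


Wt ratio = 2.0 * 1.28 / 1.06
= 2.415

2.415


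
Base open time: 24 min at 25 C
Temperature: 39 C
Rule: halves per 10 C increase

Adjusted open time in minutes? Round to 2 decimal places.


Acceleration = 2^((39-25)/10) = 2.6390
Open time = 24 / 2.6390 = 9.09 min

9.09


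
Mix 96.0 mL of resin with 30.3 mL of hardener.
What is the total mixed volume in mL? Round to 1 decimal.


Total = 96.0 + 30.3 = 126.3 mL

126.3


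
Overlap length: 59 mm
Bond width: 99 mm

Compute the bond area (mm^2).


Bond area = 59 * 99 = 5841 mm^2

5841


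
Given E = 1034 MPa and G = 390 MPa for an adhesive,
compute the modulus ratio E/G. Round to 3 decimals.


E/G ratio = 1034 / 390 = 2.651

2.651


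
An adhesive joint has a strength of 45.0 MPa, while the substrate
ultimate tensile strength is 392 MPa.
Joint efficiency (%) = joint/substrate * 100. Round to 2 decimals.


Efficiency = 45.0 / 392 * 100
= 11.48%

11.48


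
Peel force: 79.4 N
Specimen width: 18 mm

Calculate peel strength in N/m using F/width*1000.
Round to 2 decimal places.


Peel strength = 79.4 / 18 * 1000 = 4411.11 N/m

4411.11


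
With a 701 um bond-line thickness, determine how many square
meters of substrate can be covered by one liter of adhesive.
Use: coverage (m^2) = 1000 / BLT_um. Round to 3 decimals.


Coverage = 1000 / 701 = 1.427 m^2

1.427


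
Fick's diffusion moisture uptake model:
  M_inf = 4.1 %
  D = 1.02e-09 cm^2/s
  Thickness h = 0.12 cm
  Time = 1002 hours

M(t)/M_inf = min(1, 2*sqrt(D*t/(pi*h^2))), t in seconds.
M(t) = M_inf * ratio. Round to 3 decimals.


t_sec = 1002 * 3600 = 3607200
ratio = 2*sqrt(1.02e-09*3607200/(pi*0.12^2))
= min(1, 0.570373)
= 0.570373
M(t) = 4.1 * 0.570373 = 2.339 %

2.339


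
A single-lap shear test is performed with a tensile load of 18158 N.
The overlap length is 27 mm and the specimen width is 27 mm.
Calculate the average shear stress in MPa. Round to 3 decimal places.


Shear stress = F / (overlap * width)
= 18158 / (27 * 27)
= 18158 / 729
= 24.908 MPa

24.908


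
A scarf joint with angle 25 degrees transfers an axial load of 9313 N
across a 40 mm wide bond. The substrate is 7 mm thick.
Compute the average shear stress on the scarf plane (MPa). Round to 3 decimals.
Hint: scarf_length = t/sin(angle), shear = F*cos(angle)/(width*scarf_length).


scarf_length = 7 / sin(25 deg) = 16.5634 mm
cos(25 deg) = 0.906308
shear stress = 9313 * 0.906308 / (40 * 16.5634)
= 12.740 MPa

12.740


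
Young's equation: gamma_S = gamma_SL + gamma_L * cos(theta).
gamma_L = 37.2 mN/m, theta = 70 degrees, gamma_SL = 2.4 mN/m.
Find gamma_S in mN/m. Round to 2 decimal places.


cos(70 deg) = 0.342020
gamma_S = 2.4 + 37.2 * 0.342020
= 15.12 mN/m

15.12


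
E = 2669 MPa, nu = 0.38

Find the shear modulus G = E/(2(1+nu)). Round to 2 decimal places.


G = 2669 / (2 * 1.38)
= 967.03 MPa

967.03


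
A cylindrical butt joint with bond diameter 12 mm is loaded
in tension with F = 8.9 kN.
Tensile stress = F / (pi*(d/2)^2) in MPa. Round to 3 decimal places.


Area = pi * (12/2)^2 = 113.0973 mm^2
Stress = 8.9*1000 / 113.0973
= 78.693 MPa

78.693


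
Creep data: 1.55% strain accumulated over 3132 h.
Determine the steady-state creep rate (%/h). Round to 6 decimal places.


Rate = 1.55 / 3132 = 0.000495 %/h

0.000495


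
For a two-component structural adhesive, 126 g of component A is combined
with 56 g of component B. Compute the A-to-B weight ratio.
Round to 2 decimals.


Weight ratio A:B = 126 / 56
= 2.25

2.25


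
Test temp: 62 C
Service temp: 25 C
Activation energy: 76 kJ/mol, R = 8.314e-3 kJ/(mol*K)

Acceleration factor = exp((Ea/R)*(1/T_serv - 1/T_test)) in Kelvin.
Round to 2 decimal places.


AF = exp((76/0.008314)*(1/298.15 - 1/335.15))
= 29.51

29.51


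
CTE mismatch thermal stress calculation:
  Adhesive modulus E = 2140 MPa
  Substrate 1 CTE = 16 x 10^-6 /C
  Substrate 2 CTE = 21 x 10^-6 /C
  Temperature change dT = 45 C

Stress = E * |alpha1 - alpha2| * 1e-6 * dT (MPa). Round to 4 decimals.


delta_alpha = |16 - 21| = 5 x 10^-6/C
Stress = 2140 * 5e-6 * 45
= 0.4815 MPa

0.4815


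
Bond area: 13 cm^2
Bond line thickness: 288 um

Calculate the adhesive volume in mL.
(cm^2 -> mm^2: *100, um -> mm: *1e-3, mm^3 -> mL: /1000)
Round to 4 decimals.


V = 13*100 * 288*1e-3 / 1000
= 0.3744 mL

0.3744


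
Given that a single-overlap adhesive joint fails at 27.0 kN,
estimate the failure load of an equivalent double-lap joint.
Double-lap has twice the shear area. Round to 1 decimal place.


Double-lap factor = 2
Expected load = 27.0 * 2 = 54.0 kN

54.0


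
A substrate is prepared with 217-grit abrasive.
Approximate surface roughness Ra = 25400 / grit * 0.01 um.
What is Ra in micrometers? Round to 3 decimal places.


Ra = 25400 / 217 * 0.01 = 1.171 um

1.171


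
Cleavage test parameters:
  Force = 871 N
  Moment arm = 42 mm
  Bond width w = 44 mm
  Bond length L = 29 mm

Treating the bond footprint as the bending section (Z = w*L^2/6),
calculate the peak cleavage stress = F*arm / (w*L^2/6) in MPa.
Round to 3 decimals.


M = 871 * 42 = 36582 N*mm
Z = 44 * 29^2 / 6 = 37004 / 6 mm^3
sigma = M / Z = 6 * 36582 / 37004 = 219492 / 37004
= 5.932 MPa

5.932


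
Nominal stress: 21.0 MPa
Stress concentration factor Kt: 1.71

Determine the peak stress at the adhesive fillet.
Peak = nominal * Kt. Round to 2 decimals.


Peak stress = 21.0 * 1.71
= 35.91 MPa

35.91


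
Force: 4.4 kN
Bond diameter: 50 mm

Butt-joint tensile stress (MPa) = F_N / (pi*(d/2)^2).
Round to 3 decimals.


F_N = 4.4 * 1000 = 4400.0 N
A = pi*(25.0)^2 = 1963.4954 mm^2
stress = 4400.0 / 1963.4954 = 2.241 MPa

2.241


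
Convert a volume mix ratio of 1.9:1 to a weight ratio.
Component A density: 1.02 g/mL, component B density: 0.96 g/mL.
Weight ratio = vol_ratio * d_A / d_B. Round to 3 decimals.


= 1.9 * 1.02 / 0.96 = 2.019

2.019


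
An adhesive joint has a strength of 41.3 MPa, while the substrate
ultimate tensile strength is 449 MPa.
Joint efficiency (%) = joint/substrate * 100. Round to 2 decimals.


Efficiency = 41.3 / 449 * 100
= 9.20%

9.20


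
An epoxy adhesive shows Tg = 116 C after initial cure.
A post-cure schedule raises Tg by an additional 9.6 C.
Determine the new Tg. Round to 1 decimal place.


New Tg = 116 + 9.6
= 125.6 C

125.6


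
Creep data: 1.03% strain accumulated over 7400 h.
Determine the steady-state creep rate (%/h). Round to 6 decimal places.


Rate = 1.03 / 7400 = 0.000139 %/h

0.000139


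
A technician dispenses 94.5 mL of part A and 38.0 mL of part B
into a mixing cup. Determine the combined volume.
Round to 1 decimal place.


Combined volume = 94.5 + 38.0
= 132.5 mL

132.5


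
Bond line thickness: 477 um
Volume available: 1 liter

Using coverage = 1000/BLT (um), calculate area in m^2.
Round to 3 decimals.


1 L = 1e6 mm^3, thickness = 477 um = 0.477 mm
Area = 1e6 / 0.477 mm^2 = (1e6 / 0.477) / 1e6 m^2 = 1000 / 477 m^2
= 2.096 m^2

2.096


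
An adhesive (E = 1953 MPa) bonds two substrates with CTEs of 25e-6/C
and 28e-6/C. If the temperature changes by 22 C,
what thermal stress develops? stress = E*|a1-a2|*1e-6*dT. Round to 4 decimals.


Stress = 1953 * |25 - 28| * 1e-6 * 22
= 0.1289 MPa

0.1289


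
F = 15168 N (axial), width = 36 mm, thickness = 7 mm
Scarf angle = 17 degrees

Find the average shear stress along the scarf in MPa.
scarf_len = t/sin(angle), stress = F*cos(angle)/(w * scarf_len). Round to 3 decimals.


scarf_len = 7/sin(17 deg) = 23.9421
cos(17 deg) = 0.956305
stress = 15168*0.956305/(36*23.9421) = 16.829 MPa

16.829


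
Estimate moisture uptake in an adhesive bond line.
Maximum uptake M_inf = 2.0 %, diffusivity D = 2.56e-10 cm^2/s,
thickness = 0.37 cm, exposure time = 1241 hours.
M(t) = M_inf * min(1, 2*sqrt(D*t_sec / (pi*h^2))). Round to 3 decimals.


Convert time: 1241 h = 4467600 s
ratio = min(1, 2*sqrt(2.56e-10*4467600/(pi*0.37^2)))
= 0.103136
M(t) = 2.0 * 0.103136 = 0.206%

0.206


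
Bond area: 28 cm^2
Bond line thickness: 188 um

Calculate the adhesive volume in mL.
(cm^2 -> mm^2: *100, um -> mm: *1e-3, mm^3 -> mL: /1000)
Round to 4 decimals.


V = 28*100 * 188*1e-3 / 1000
= 0.5264 mL

0.5264


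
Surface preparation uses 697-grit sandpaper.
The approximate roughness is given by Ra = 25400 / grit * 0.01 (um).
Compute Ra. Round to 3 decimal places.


Ra = 25400 / 697 * 0.01
= 254 / 697
= 0.364 um

0.364


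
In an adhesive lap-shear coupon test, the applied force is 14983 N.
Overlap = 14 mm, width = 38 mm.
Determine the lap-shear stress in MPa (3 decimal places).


stress = F / (overlap * width)
= 14983 / (14 * 38)
= 28.164 MPa

28.164


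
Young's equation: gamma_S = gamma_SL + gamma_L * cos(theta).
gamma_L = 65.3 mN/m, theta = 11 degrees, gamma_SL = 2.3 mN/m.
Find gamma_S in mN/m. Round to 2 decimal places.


cos(11 deg) = 0.981627
gamma_S = 2.3 + 65.3 * 0.981627
= 66.40 mN/m

66.40


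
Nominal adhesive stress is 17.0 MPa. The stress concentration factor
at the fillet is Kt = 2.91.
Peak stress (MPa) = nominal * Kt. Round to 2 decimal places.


Peak = 17.0 * 2.91 = 49.47 MPa

49.47


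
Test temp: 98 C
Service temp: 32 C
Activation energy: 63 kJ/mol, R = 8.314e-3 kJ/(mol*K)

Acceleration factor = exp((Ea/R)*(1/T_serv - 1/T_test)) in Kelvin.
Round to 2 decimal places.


AF = exp((63/0.008314)*(1/305.15 - 1/371.15))
= 82.75

82.75


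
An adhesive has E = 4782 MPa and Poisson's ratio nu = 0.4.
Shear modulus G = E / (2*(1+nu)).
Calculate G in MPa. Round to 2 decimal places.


G = 4782 / (2*(1+0.4))
= 4782 / 2.80
= 1707.86 MPa

1707.86


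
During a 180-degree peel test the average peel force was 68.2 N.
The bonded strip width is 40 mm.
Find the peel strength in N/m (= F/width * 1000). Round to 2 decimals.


Peel strength = F/width * 1000
= 68.2 / 40 * 1000
= 1705.00 N/m

1705.00


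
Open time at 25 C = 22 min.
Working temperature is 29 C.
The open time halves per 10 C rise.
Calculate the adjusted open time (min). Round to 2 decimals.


factor = 2^((29 - 25) / 10) = 1.3195
ot = 22 / 1.3195 = 16.67 min

16.67


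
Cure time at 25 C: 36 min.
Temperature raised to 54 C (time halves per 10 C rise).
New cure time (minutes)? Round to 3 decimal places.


Acceleration factor = 2^(29/10) = 7.4643
New time = 36 / 7.4643 = 4.823 min

4.823


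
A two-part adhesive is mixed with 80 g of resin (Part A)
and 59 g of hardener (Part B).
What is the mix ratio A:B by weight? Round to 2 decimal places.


Mix ratio = mass_A / mass_B
= 80 / 59
= 1.36

1.36


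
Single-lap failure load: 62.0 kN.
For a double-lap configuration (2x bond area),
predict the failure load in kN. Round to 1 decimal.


Failure load = 62.0 * 2 = 124.0 kN

124.0


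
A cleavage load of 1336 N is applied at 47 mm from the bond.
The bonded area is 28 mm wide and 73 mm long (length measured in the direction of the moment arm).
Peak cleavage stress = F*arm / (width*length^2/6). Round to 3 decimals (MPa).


Moment = 1336 * 47 = 62792 N*mm
Section modulus = 28 * 5329 / 6 = 149212 / 6 mm^3
Stress = 62792 / (149212 / 6) = 376752 / 149212
= 2.525 MPa

2.525


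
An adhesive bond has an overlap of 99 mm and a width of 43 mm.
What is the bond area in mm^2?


Bond area = overlap * width
= 99 * 43
= 4257 mm^2

4257


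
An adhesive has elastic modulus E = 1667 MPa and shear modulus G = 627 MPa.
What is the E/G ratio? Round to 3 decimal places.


E/G = 1667 / 627 = 2.659

2.659


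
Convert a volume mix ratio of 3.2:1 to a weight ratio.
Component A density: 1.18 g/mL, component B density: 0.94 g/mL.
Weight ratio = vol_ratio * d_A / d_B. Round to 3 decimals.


= 3.2 * 1.18 / 0.94 = 4.017

4.017


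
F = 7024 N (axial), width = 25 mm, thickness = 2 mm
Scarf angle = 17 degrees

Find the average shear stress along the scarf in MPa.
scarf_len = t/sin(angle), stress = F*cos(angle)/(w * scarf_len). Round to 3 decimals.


scarf_len = 2/sin(17 deg) = 6.8406
cos(17 deg) = 0.956305
stress = 7024*0.956305/(25*6.8406) = 39.278 MPa

39.278


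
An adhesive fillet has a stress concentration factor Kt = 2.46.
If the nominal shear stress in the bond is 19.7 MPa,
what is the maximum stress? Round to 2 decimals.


Max stress = 19.7 * 2.46 = 48.46 MPa

48.46


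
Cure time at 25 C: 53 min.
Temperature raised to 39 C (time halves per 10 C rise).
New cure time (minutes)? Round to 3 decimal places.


Acceleration factor = 2^(14/10) = 2.6390
New time = 53 / 2.6390 = 20.083 min

20.083


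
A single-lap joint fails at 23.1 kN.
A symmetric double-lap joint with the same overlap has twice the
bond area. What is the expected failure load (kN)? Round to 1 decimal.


Double-lap load = 2 * 23.1 = 46.2 kN

46.2


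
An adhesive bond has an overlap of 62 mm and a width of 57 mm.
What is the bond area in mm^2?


Bond area = overlap * width
= 62 * 57
= 3534 mm^2

3534


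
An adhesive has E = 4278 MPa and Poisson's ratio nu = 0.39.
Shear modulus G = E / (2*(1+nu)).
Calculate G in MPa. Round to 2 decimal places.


G = 4278 / (2*(1+0.39))
= 4278 / 2.78
= 1538.85 MPa

1538.85


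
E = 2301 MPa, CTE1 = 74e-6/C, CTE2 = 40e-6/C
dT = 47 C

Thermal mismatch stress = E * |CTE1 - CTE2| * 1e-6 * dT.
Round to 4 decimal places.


= 2301 * 34e-6 * 47
= 3.6770 MPa

3.6770


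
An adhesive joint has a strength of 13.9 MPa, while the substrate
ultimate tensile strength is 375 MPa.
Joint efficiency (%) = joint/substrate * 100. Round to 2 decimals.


Efficiency = 13.9 / 375 * 100
= 3.71%

3.71


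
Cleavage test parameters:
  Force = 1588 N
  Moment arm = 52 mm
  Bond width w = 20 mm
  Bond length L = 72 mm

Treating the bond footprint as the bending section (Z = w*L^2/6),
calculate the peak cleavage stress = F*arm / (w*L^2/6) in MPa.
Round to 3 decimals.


M = 1588 * 52 = 82576 N*mm
Z = 20 * 72^2 / 6 = 103680 / 6 mm^3
sigma = M / Z = 6 * 82576 / 103680 = 495456 / 103680
= 4.779 MPa

4.779


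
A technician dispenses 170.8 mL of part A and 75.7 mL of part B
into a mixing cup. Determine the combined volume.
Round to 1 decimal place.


Combined volume = 170.8 + 75.7
= 246.5 mL

246.5


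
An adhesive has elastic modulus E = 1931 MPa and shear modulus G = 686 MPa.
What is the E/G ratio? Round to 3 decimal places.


E/G = 1931 / 686 = 2.815

2.815


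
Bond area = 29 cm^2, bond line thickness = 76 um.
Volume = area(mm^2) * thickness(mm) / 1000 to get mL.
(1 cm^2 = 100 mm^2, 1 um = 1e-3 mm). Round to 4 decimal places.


area_mm2 = 29 * 100 = 2900
blt_mm = 76 * 1e-3 = 0.076
vol_mm3 = 2900 * 0.076 = 220.4
vol_mL = 220.4 / 1000 = 0.2204 mL

0.2204


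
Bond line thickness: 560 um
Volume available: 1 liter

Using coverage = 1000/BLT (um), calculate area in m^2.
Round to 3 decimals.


1 L = 1e6 mm^3, thickness = 560 um = 0.56 mm
Area = 1e6 / 0.56 mm^2 = (1e6 / 0.56) / 1e6 m^2 = 1000 / 560 m^2
= 1.786 m^2

1.786


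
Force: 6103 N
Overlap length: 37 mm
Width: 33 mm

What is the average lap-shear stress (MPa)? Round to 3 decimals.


Average shear stress = F / (overlap * width)
= 6103 / (37 * 33)
= 4.998 MPa

4.998


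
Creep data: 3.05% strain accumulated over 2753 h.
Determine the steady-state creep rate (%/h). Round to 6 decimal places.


Rate = 3.05 / 2753 = 0.001108 %/h

0.001108


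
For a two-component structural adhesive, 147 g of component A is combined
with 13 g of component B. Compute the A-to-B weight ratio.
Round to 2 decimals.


Weight ratio A:B = 147 / 13
= 11.31

11.31


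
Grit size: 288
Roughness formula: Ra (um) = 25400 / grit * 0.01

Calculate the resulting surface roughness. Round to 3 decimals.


Ra = 25400 / 288 * 0.01
= 0.882 um

0.882


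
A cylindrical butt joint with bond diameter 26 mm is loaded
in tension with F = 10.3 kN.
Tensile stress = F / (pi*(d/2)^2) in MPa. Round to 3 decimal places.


Area = pi * (26/2)^2 = 530.9292 mm^2
Stress = 10.3*1000 / 530.9292
= 19.400 MPa

19.400


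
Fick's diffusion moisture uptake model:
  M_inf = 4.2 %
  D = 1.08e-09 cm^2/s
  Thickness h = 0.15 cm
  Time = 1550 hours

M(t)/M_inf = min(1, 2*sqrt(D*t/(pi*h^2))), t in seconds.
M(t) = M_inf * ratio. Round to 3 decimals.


t_sec = 1550 * 3600 = 5580000
ratio = 2*sqrt(1.08e-09*5580000/(pi*0.15^2))
= min(1, 0.583973)
= 0.583973
M(t) = 4.2 * 0.583973 = 2.453 %

2.453


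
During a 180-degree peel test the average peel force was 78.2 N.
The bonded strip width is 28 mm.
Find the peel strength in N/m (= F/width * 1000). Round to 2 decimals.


Peel strength = F/width * 1000
= 78.2 / 28 * 1000
= 2792.86 N/m

2792.86


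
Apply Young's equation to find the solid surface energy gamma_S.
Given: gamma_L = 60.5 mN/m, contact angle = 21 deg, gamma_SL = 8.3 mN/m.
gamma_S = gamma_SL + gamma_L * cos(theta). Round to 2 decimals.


theta_rad = 21 * pi/180 = 0.366519
gamma_S = 8.3 + 60.5 * cos(0.366519)
= 64.78 mN/m

64.78


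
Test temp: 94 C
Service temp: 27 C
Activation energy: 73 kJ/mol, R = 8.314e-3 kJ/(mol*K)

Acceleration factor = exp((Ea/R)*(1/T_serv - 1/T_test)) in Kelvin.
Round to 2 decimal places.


AF = exp((73/0.008314)*(1/300.15 - 1/367.15))
= 208.17

208.17


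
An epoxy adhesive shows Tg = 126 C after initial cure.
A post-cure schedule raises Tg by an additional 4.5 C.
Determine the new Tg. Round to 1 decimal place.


New Tg = 126 + 4.5
= 130.5 C

130.5


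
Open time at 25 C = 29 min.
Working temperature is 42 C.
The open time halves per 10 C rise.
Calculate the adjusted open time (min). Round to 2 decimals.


factor = 2^((42 - 25) / 10) = 3.2490
ot = 29 / 3.2490 = 8.93 min

8.93


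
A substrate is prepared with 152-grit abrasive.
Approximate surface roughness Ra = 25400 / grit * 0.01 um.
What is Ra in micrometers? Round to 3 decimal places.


Ra = 25400 / 152 * 0.01 = 1.671 um

1.671


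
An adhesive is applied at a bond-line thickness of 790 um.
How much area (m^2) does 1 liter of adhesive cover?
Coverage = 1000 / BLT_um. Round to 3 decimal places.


Coverage = 1000 / 790 = 1.266 m^2

1.266


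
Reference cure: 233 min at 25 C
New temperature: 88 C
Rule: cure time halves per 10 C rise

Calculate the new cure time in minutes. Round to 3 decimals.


factor = 2^((88-25)/10) = 78.7932
t_new = 233 / 78.7932 = 2.957 min

2.957


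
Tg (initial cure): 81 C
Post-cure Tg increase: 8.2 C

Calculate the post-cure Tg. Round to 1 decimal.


Post-cure Tg = 81 + 8.2 = 89.2 C

89.2


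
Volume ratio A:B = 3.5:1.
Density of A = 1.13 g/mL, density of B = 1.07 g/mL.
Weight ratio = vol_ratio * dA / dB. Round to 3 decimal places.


Wt ratio = 3.5 * 1.13 / 1.07
= 3.696

3.696


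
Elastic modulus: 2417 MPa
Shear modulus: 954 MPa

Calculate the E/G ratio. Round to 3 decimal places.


E / G = 2417 / 954 = 2.534

2.534


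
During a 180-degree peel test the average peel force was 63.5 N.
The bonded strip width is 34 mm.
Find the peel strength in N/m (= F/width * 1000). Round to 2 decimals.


Peel strength = F/width * 1000
= 63.5 / 34 * 1000
= 1867.65 N/m

1867.65


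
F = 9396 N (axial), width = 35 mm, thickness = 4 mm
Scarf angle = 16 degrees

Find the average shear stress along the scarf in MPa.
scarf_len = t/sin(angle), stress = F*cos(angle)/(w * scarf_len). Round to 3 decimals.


scarf_len = 4/sin(16 deg) = 14.5118
cos(16 deg) = 0.961262
stress = 9396*0.961262/(35*14.5118) = 17.783 MPa

17.783


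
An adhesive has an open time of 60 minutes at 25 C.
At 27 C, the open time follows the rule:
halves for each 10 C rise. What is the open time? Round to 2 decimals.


Factor = 2^((27-25)/10) = 1.1487
Open time = 60 / 1.1487 = 52.23 min

52.23


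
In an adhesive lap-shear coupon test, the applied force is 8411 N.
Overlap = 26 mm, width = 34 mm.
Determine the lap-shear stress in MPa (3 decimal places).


stress = F / (overlap * width)
= 8411 / (26 * 34)
= 9.515 MPa

9.515


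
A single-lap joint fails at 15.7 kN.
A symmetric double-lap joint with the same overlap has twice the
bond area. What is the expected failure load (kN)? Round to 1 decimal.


Double-lap load = 2 * 15.7 = 31.4 kN

31.4


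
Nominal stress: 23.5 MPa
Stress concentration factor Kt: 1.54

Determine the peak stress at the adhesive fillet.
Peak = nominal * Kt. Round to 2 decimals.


Peak stress = 23.5 * 1.54
= 36.19 MPa

36.19


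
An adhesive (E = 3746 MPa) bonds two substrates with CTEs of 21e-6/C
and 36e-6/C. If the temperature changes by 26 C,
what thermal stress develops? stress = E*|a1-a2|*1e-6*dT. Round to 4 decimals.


Stress = 3746 * |21 - 36| * 1e-6 * 26
= 1.4609 MPa

1.4609


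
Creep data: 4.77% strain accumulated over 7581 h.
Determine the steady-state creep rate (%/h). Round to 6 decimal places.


Rate = 4.77 / 7581 = 0.000629 %/h

0.000629


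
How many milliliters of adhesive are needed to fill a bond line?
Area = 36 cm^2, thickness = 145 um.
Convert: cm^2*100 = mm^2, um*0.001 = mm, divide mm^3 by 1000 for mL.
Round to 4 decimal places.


= (36 * 100) * (145 * 0.001) / 1000
= 0.5220 mL

0.5220


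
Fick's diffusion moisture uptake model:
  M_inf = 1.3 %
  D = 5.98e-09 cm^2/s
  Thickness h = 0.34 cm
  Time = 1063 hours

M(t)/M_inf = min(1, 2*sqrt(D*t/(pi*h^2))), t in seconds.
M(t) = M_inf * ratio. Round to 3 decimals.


t_sec = 1063 * 3600 = 3826800
ratio = 2*sqrt(5.98e-09*3826800/(pi*0.34^2))
= min(1, 0.502047)
= 0.502047
M(t) = 1.3 * 0.502047 = 0.653 %

0.653


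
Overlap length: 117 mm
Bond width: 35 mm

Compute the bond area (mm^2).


Bond area = 117 * 35 = 4095 mm^2

4095


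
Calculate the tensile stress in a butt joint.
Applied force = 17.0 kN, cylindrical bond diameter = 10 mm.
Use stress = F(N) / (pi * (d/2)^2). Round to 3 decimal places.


A = pi * 5.0^2 = 78.5398 mm^2
sigma = 17000.0 / 78.5398 = 216.451 MPa

216.451


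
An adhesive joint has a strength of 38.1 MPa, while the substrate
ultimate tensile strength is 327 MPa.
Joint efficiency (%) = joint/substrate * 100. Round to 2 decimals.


Efficiency = 38.1 / 327 * 100
= 11.65%

11.65


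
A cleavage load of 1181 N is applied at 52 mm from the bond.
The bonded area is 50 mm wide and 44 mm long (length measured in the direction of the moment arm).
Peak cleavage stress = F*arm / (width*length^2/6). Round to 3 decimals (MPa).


Moment = 1181 * 52 = 61412 N*mm
Section modulus = 50 * 1936 / 6 = 96800 / 6 mm^3
Stress = 61412 / (96800 / 6) = 368472 / 96800
= 3.807 MPa

3.807


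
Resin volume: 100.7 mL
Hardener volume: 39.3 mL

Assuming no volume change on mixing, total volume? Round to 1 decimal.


V_total = 100.7 + 39.3 = 140.0 mL

140.0


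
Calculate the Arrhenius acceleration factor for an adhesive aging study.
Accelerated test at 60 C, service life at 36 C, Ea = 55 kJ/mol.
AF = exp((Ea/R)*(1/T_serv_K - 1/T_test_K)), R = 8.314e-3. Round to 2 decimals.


T_test = 333.15 K, T_serv = 309.15 K
Ea/R = 55 / 0.008314 = 6615.35
AF = exp(6615.35 * (1/309.15 - 1/333.15))
= 4.67

4.67


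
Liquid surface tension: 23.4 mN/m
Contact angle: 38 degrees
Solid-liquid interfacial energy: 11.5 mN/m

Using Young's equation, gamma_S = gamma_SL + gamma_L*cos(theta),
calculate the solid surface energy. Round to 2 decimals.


gamma_S = 11.5 + 23.4 * cos(38)
= 29.94 mN/m

29.94


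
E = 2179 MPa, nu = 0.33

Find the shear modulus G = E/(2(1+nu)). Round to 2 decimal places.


G = 2179 / (2 * 1.33)
= 819.17 MPa

819.17


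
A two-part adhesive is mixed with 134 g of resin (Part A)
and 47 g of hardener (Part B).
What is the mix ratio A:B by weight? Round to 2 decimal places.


Mix ratio = mass_A / mass_B
= 134 / 47
= 2.85

2.85


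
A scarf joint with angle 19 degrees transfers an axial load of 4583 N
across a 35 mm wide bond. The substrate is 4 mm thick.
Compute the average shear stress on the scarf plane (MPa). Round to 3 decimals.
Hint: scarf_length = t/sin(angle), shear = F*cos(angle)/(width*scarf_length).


scarf_length = 4 / sin(19 deg) = 12.2862 mm
cos(19 deg) = 0.945519
shear stress = 4583 * 0.945519 / (35 * 12.2862)
= 10.077 MPa

10.077


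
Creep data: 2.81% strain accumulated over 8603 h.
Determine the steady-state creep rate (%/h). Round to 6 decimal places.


Rate = 2.81 / 8603 = 0.000327 %/h

0.000327


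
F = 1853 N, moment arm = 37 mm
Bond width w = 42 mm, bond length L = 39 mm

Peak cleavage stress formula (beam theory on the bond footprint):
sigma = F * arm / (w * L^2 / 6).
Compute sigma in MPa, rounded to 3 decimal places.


sigma = (1853 * 37) / (42 * 1521 / 6)
= 68561 * 6 / 63882
= 411366 / 63882
= 6.439 MPa

6.439


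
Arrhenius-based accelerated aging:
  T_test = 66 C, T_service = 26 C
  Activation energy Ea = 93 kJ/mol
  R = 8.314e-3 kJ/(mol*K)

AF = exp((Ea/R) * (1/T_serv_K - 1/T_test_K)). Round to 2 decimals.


T_test_K = 339.15, T_serv_K = 299.15
AF = exp((93/8.314e-3) * (1/299.15 - 1/339.15))
= 82.28

82.28


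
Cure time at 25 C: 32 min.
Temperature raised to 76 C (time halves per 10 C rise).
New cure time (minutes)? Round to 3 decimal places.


Acceleration factor = 2^(51/10) = 34.2968
New time = 32 / 34.2968 = 0.933 min

0.933


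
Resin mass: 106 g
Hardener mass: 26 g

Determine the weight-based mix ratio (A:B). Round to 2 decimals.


Ratio = 106 / 26 = 4.08

4.08


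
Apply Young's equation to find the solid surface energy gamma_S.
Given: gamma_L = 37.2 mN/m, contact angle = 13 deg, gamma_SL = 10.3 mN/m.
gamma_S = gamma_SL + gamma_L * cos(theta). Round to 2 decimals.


theta_rad = 13 * pi/180 = 0.226893
gamma_S = 10.3 + 37.2 * cos(0.226893)
= 46.55 mN/m

46.55


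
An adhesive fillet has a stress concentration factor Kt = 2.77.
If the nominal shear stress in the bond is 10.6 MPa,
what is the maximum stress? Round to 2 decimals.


Max stress = 10.6 * 2.77 = 29.36 MPa

29.36


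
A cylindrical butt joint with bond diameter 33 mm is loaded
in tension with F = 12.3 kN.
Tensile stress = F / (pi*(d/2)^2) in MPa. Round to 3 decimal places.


Area = pi * (33/2)^2 = 855.2986 mm^2
Stress = 12.3*1000 / 855.2986
= 14.381 MPa

14.381


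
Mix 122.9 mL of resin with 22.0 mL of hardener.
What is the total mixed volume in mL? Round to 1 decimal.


Total = 122.9 + 22.0 = 144.9 mL

144.9


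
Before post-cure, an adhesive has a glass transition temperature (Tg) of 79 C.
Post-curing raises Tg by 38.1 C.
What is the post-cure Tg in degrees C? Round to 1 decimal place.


Tg_post = Tg_base + delta_Tg
= 79 + 38.1
= 117.1 C

117.1


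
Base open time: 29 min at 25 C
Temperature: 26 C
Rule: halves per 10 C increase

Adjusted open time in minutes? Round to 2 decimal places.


Acceleration = 2^((26-25)/10) = 1.0718
Open time = 29 / 1.0718 = 27.06 min

27.06


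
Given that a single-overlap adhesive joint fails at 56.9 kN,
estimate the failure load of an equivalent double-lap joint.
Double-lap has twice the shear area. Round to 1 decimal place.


Double-lap factor = 2
Expected load = 56.9 * 2 = 113.8 kN

113.8


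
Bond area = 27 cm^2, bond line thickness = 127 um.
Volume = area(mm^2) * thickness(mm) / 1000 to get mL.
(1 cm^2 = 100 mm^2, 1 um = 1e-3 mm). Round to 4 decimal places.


area_mm2 = 27 * 100 = 2700
blt_mm = 127 * 1e-3 = 0.127
vol_mm3 = 2700 * 0.127 = 342.9
vol_mL = 342.9 / 1000 = 0.3429 mL

0.3429


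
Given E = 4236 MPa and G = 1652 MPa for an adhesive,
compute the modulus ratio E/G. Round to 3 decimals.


E/G ratio = 4236 / 1652 = 2.564

2.564


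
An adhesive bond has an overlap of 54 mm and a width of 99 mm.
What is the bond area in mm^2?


Bond area = overlap * width
= 54 * 99
= 5346 mm^2

5346


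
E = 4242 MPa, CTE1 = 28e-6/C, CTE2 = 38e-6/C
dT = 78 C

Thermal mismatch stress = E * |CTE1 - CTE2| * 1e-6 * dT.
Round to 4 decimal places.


= 4242 * 10e-6 * 78
= 3.3088 MPa

3.3088


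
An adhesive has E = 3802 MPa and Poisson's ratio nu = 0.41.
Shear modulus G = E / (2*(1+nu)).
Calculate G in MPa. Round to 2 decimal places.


G = 3802 / (2*(1+0.41))
= 3802 / 2.82
= 1348.23 MPa

1348.23


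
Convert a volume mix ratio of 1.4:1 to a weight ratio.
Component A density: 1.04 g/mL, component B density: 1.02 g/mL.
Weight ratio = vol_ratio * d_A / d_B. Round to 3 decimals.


= 1.4 * 1.04 / 1.02 = 1.427

1.427


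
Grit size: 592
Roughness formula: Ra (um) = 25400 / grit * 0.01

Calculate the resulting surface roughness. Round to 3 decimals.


Ra = 25400 / 592 * 0.01
= 0.429 um

0.429


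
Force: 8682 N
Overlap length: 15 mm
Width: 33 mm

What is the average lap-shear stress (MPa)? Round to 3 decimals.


Average shear stress = F / (overlap * width)
= 8682 / (15 * 33)
= 17.539 MPa

17.539


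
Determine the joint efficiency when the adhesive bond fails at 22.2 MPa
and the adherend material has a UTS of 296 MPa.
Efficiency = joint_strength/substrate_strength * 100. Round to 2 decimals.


Joint efficiency = 22.2 / 296 * 100
= 7.50%

7.50


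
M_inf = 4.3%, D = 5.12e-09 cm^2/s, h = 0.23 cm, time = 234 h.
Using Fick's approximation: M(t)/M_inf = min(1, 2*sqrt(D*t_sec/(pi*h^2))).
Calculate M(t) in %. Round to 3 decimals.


t = 842400 s
ratio = min(1, 2*sqrt(5.12e-09*842400/(pi*0.0529)))
= 0.322197
M(t) = 4.3 * 0.322197 = 1.385%

1.385


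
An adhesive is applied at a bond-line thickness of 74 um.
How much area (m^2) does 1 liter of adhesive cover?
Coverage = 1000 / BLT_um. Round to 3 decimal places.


Coverage = 1000 / 74 = 13.514 m^2

13.514


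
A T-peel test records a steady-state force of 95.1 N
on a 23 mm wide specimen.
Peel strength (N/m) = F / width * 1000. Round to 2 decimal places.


Peel strength = 95.1 / 23 * 1000
= 4134.78 N/m

4134.78


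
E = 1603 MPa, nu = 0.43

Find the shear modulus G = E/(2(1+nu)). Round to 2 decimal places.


G = 1603 / (2 * 1.43)
= 560.49 MPa

560.49


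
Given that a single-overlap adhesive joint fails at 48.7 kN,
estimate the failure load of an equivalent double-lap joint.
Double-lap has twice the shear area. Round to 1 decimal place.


Double-lap factor = 2
Expected load = 48.7 * 2 = 97.4 kN

97.4


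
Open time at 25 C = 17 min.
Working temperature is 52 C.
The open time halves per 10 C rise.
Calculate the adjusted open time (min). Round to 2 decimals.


factor = 2^((52 - 25) / 10) = 6.4980
ot = 17 / 6.4980 = 2.62 min

2.62


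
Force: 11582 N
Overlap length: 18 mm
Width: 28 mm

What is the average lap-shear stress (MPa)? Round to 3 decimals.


Average shear stress = F / (overlap * width)
= 11582 / (18 * 28)
= 22.980 MPa

22.980


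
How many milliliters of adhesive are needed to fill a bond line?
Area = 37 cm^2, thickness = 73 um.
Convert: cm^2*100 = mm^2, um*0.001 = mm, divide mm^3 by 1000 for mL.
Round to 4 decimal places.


= (37 * 100) * (73 * 0.001) / 1000
= 0.2701 mL

0.2701


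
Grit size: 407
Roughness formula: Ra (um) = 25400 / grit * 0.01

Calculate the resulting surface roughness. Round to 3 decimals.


Ra = 25400 / 407 * 0.01
= 0.624 um

0.624


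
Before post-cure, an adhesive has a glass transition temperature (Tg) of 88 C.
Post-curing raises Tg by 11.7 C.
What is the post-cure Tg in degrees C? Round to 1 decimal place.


Tg_post = Tg_base + delta_Tg
= 88 + 11.7
= 99.7 C

99.7


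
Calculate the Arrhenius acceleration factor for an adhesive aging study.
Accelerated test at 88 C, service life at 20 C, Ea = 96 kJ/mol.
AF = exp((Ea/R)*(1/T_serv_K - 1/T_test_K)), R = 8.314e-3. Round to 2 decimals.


T_test = 361.15 K, T_serv = 293.15 K
Ea/R = 96 / 0.008314 = 11546.79
AF = exp(11546.79 * (1/293.15 - 1/361.15))
= 1663.02

1663.02


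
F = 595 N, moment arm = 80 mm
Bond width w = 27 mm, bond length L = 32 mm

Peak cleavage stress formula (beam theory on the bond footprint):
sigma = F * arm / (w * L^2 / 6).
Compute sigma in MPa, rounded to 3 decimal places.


sigma = (595 * 80) / (27 * 1024 / 6)
= 47600 * 6 / 27648
= 285600 / 27648
= 10.330 MPa

10.330


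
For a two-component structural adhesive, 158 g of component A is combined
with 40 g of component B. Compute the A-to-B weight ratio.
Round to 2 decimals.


Weight ratio A:B = 158 / 40
= 3.95

3.95


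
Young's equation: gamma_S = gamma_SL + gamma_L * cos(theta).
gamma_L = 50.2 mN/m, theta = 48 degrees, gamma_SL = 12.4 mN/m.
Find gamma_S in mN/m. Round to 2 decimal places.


cos(48 deg) = 0.669131
gamma_S = 12.4 + 50.2 * 0.669131
= 45.99 mN/m

45.99


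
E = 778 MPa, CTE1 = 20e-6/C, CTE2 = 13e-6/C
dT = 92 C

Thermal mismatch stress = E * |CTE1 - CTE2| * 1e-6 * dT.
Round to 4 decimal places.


= 778 * 7e-6 * 92
= 0.5010 MPa

0.5010


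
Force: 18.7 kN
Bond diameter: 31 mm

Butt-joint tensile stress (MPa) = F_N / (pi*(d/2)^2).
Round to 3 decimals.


F_N = 18.7 * 1000 = 18700.0 N
A = pi*(15.5)^2 = 754.7676 mm^2
stress = 18700.0 / 754.7676 = 24.776 MPa

24.776


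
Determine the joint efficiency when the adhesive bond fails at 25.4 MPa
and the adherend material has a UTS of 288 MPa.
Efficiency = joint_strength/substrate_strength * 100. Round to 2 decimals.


Joint efficiency = 25.4 / 288 * 100
= 8.82%

8.82


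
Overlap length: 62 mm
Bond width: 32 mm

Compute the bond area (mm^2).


Bond area = 62 * 32 = 1984 mm^2

1984


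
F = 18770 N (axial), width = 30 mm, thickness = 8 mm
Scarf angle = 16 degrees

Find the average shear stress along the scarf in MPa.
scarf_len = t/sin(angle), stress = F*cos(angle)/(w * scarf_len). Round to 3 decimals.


scarf_len = 8/sin(16 deg) = 29.0236
cos(16 deg) = 0.961262
stress = 18770*0.961262/(30*29.0236) = 20.722 MPa

20.722


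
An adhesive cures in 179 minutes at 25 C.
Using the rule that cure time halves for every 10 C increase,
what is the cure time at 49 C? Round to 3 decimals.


Factor = 2^((49 - 25) / 10) = 5.2780
Cure time = 179 / 5.2780
= 33.914 minutes

33.914


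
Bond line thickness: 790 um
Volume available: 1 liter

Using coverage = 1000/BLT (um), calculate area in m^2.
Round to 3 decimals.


1 L = 1e6 mm^3, thickness = 790 um = 0.79 mm
Area = 1e6 / 0.79 mm^2 = (1e6 / 0.79) / 1e6 m^2 = 1000 / 790 m^2
= 1.266 m^2

1.266


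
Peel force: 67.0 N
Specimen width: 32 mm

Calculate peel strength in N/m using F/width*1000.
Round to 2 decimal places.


Peel strength = 67.0 / 32 * 1000 = 2093.75 N/m

2093.75


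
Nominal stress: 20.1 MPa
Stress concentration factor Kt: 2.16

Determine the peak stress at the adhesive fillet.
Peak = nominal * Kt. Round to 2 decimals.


Peak stress = 20.1 * 2.16
= 43.42 MPa

43.42


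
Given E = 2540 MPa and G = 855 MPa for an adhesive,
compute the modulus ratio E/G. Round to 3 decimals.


E/G ratio = 2540 / 855 = 2.971

2.971


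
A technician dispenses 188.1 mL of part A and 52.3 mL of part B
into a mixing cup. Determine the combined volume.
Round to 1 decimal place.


Combined volume = 188.1 + 52.3
= 240.4 mL

240.4


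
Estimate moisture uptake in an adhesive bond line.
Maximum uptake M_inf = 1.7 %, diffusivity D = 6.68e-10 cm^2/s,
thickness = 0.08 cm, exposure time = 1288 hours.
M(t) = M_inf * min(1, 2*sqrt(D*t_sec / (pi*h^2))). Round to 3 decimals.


Convert time: 1288 h = 4636800 s
ratio = min(1, 2*sqrt(6.68e-10*4636800/(pi*0.08^2)))
= 0.784987
M(t) = 1.7 * 0.784987 = 1.334%

1.334


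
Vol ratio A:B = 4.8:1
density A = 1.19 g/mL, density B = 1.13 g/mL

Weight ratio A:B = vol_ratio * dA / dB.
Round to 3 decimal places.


Weight ratio = 4.8 * 1.19 / 1.13
= 5.055

5.055


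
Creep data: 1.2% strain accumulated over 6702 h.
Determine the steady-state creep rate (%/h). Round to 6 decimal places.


Rate = 1.2 / 6702 = 0.000179 %/h

0.000179


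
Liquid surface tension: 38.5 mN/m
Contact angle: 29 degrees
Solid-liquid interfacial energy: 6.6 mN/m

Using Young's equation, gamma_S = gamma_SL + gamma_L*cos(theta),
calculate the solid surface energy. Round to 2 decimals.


gamma_S = 6.6 + 38.5 * cos(29)
= 40.27 mN/m

40.27


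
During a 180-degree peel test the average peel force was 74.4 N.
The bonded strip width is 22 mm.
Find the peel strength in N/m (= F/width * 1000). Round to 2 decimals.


Peel strength = F/width * 1000
= 74.4 / 22 * 1000
= 3381.82 N/m

3381.82
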